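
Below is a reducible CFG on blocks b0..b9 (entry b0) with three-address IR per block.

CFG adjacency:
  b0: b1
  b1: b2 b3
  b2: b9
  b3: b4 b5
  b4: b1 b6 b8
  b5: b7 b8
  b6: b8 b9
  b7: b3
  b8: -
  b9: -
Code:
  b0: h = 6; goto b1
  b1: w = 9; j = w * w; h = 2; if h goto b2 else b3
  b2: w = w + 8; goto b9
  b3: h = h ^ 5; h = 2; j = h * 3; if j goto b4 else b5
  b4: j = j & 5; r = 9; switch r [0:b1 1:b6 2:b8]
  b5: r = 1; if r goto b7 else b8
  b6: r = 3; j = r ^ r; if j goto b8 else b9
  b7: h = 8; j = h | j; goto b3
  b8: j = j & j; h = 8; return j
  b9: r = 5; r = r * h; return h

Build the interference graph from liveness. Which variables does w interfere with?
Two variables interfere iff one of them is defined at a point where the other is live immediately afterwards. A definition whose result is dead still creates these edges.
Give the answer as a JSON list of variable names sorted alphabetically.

Per-block:
  b0: def={h} ue=∅
  b1: def={h,j,w} ue=∅
  b2: def={w} ue={w}
  b3: def={h,j} ue={h}
  b4: def={j,r} ue={j}
  b5: def={r} ue=∅
  b6: def={j,r} ue=∅
  b7: def={h,j} ue={j}
  b8: def={h,j} ue={j}
  b9: def={r} ue={h}

Live sets:
  live b0: ∅→∅
  live b1: ∅→{h,w}
  live b2: {h,w}→{h}
  live b3: {h}→{h,j}
  live b4: {h,j}→{h,j}
  live b5: {j}→{j}
  live b6: {h}→{h,j}
  live b7: {j}→{h}
  live b8: {j}→∅
  live b9: {h}→∅

Interference:
  h↔{j,r,w}
  j↔{h,r,w}
  r↔{h,j}
  w↔{h,j}

N(w) = ["h", "j"]

Answer: ["h", "j"]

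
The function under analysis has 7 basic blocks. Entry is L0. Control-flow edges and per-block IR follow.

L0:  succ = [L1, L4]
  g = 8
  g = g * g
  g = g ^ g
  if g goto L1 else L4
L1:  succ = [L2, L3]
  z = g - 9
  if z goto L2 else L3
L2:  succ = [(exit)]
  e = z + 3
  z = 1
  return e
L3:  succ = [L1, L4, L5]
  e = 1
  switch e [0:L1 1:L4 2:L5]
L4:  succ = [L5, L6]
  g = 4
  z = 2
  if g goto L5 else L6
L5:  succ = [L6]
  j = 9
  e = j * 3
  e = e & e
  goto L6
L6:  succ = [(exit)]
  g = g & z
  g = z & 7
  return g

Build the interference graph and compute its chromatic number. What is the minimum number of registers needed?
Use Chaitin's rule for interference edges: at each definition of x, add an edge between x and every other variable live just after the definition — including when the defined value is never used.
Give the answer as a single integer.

def/use:
  L0: {g} / ∅
  L1: {z} / {g}
  L2: {e,z} / {z}
  L3: {e} / ∅
  L4: {g,z} / ∅
  L5: {e,j} / ∅
  L6: {g} / {g,z}

Live sets:
  live L0: ∅→{g}
  live L1: {g}→{g,z}
  live L2: {z}→∅
  live L3: {g,z}→{g,z}
  live L4: ∅→{g,z}
  live L5: {g,z}→{g,z}
  live L6: {g,z}→∅

Conflict graph:
  e — {g,z}
  g — {e,j,z}
  j — {g,z}
  z — {e,g,j}

Colouring:
  {e,g,z} pairwise interfere (3-clique) ⇒ χ ≥ 3
  3-colouring: R0={g}  R1={z}  R2={e,j}
  χ = 3

Answer: 3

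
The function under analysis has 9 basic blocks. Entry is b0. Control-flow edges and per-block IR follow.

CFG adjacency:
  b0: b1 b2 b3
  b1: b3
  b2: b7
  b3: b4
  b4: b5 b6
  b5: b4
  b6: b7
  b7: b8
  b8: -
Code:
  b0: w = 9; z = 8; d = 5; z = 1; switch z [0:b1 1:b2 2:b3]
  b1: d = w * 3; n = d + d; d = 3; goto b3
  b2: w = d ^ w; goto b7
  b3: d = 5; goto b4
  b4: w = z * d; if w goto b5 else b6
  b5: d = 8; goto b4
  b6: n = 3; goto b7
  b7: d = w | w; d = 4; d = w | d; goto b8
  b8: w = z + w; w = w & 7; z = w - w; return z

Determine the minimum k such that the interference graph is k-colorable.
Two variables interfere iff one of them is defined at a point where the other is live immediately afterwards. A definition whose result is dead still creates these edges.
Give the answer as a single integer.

Block summaries:
  b0: def={d,w,z} ue=∅
  b1: def={d,n} ue={w}
  b2: def={w} ue={d,w}
  b3: def={d} ue=∅
  b4: def={w} ue={d,z}
  b5: def={d} ue=∅
  b6: def={n} ue=∅
  b7: def={d} ue={w}
  b8: def={w,z} ue={w,z}

Liveness:
  b0: in=∅ out={d,w,z}
  b1: in={w,z} out={z}
  b2: in={d,w,z} out={w,z}
  b3: in={z} out={d,z}
  b4: in={d,z} out={w,z}
  b5: in={z} out={d,z}
  b6: in={w,z} out={w,z}
  b7: in={w,z} out={w,z}
  b8: in={w,z} out=∅

Interfere edges:
  d: {w,z}
  n: {w,z}
  w: {d,n,z}
  z: {d,n,w}

Colouring:
  clique {d,w,z} ⇒ need ≥ 3
  assign d→r2 n→r2 w→r0 z→r1 — no edge inside a register ⇒ χ ≤ 3
  χ = 3

Answer: 3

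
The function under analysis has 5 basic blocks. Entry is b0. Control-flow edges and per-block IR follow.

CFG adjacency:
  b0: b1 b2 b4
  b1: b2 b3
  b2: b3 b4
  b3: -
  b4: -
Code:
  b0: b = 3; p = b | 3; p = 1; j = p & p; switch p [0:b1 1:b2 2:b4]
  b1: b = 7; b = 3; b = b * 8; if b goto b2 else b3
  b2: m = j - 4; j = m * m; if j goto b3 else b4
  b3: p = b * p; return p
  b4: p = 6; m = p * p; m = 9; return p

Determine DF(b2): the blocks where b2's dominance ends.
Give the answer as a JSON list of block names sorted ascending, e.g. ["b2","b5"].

Answer: ["b3", "b4"]

Derivation:
idom tree: b1←b0 b2←b0 b3←b0 b4←b0
Join-block Dom:
  b2: preds {b0,b1}: {b0} ∩ {b0,b1} = {b0}; idom=b0
  b3: preds {b1,b2}: {b0,b1} ∩ {b0,b2} = {b0}; idom=b0
  b4: preds {b0,b2}: {b0} ∩ {b0,b2} = {b0}; idom=b0

DF walk-up:
  join b2 pred b0: · stop@b0
  join b2 pred b1: b1 stop@b0
  join b3 pred b1: b1 stop@b0
  join b3 pred b2: b2 stop@b0
  join b4 pred b0: · stop@b0
  join b4 pred b2: b2 stop@b0
  DF(b0)=∅
  DF(b1)={b2,b3}
  DF(b2)={b3,b4}
  DF(b3)=∅
  DF(b4)=∅

DF(b2) = ["b3", "b4"]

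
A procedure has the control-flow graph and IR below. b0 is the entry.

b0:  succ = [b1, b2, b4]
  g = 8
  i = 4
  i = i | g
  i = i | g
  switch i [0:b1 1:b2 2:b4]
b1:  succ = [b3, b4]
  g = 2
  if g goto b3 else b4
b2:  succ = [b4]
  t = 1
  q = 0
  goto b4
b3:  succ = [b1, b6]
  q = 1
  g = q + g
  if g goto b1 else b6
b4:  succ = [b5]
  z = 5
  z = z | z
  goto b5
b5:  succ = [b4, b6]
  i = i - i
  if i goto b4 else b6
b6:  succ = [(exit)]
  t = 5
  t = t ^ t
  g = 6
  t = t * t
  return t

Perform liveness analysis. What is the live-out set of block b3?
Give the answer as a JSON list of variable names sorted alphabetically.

Answer: ["i"]

Derivation:
def/use:
  b0: {g,i} / ∅
  b1: {g} / ∅
  b2: {q,t} / ∅
  b3: {g,q} / {g}
  b4: {z} / ∅
  b5: {i} / {i}
  b6: {g,t} / ∅

Liveness:
  live b0: ∅→{i}
  live b1: {i}→{g,i}
  live b2: {i}→{i}
  live b3: {g,i}→{i}
  live b4: {i}→{i}
  live b5: {i}→{i}
  live b6: ∅→∅

live-out(b3) = ["i"]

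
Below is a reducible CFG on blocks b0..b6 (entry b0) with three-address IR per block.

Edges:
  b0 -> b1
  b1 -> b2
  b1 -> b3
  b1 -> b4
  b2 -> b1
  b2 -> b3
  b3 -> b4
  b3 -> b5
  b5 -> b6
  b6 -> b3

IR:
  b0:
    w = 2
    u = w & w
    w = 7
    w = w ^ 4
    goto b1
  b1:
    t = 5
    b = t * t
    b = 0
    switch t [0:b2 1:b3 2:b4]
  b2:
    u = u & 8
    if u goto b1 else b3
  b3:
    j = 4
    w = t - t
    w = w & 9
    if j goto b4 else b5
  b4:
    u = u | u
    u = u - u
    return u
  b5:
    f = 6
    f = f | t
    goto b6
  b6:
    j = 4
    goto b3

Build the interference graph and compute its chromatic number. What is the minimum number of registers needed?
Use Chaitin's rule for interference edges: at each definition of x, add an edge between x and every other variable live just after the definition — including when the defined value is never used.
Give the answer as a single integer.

Block summaries:
  b0: def={u,w} ue=∅
  b1: def={b,t} ue=∅
  b2: def={u} ue={u}
  b3: def={j,w} ue={t}
  b4: def={u} ue={u}
  b5: def={f} ue={t}
  b6: def={j} ue=∅

Backward fixpoint:
  live b0: ∅→{u}
  live b1: {u}→{t,u}
  live b2: {t,u}→{t,u}
  live b3: {t,u}→{t,u}
  live b4: {u}→∅
  live b5: {t,u}→{t,u}
  live b6: {t,u}→{t,u}

Interference:
  b: {t,u}
  f: {t,u}
  j: {t,u,w}
  t: {b,f,j,u,w}
  u: {b,f,j,t,w}
  w: {j,t,u}

Colouring:
  {j,t,u,w} pairwise interfere (4-clique) ⇒ χ ≥ 4
  4-colouring: c0={t}  c1={u}  c2={b,f,j}  c3={w}
  χ = 4

Answer: 4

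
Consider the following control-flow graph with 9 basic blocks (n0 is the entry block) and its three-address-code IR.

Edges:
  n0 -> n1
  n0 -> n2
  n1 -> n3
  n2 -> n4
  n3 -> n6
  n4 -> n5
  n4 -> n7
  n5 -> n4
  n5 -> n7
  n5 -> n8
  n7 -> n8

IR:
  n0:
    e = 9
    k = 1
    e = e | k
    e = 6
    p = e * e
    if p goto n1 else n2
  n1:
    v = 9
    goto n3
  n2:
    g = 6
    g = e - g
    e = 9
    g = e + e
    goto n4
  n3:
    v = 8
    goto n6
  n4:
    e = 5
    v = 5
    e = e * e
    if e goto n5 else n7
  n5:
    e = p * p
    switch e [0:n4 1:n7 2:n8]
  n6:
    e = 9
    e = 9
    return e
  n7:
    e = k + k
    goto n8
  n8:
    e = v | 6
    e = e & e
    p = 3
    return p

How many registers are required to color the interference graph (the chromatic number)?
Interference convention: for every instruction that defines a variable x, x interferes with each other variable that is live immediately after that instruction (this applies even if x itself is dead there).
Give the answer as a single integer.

Block summaries:
  n0: def={e,k,p} ue=∅
  n1: def={v} ue=∅
  n2: def={e,g} ue={e}
  n3: def={v} ue=∅
  n4: def={e,v} ue=∅
  n5: def={e} ue={p}
  n6: def={e} ue=∅
  n7: def={e} ue={k}
  n8: def={e,p} ue={v}

Live sets:
  n0: in=∅ out={e,k,p}
  n1: in=∅ out=∅
  n2: in={e,k,p} out={k,p}
  n3: in=∅ out=∅
  n4: in={k,p} out={k,p,v}
  n5: in={k,p,v} out={k,p,v}
  n6: in=∅ out=∅
  n7: in={k,v} out={v}
  n8: in={v} out=∅

Interfere edges:
  e: {g,k,p,v}
  g: {e,k,p}
  k: {e,g,p,v}
  p: {e,g,k,v}
  v: {e,k,p}

Registers:
  clique {e,g,k,p} ⇒ need ≥ 4
  assign e→r0 g→r3 k→r1 p→r2 v→r3 — no edge inside a register ⇒ χ ≤ 4
  χ = 4

Answer: 4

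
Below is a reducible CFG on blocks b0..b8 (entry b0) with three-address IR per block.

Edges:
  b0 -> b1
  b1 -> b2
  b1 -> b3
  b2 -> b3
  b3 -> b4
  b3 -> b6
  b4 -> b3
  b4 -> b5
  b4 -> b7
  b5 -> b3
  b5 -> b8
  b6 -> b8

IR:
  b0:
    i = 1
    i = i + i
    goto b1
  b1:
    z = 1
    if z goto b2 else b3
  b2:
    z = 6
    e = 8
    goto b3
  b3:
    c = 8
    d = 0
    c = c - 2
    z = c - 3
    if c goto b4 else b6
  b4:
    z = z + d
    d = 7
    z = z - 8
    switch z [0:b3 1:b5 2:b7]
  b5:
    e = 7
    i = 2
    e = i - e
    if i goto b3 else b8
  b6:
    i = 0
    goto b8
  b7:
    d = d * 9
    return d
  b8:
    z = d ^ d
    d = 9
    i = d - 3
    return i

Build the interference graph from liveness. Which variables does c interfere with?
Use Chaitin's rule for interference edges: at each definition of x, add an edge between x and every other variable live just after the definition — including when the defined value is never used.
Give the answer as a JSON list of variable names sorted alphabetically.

Answer: ["d", "z"]

Derivation:
Per-block:
  b0: def={i} ue=∅
  b1: def={z} ue=∅
  b2: def={e,z} ue=∅
  b3: def={c,d,z} ue=∅
  b4: def={d,z} ue={d,z}
  b5: def={e,i} ue=∅
  b6: def={i} ue=∅
  b7: def={d} ue={d}
  b8: def={d,i,z} ue={d}

Backward fixpoint:
  b0 li=∅ lo=∅
  b1 li=∅ lo=∅
  b2 li=∅ lo=∅
  b3 li=∅ lo={d,z}
  b4 li={d,z} lo={d}
  b5 li={d} lo={d}
  b6 li={d} lo={d}
  b7 li={d} lo=∅
  b8 li={d} lo=∅

Interference:
  c — {d,z}
  d — {c,e,i,z}
  e — {d,i}
  i — {d,e}
  z — {c,d}

N(c) = ["d", "z"]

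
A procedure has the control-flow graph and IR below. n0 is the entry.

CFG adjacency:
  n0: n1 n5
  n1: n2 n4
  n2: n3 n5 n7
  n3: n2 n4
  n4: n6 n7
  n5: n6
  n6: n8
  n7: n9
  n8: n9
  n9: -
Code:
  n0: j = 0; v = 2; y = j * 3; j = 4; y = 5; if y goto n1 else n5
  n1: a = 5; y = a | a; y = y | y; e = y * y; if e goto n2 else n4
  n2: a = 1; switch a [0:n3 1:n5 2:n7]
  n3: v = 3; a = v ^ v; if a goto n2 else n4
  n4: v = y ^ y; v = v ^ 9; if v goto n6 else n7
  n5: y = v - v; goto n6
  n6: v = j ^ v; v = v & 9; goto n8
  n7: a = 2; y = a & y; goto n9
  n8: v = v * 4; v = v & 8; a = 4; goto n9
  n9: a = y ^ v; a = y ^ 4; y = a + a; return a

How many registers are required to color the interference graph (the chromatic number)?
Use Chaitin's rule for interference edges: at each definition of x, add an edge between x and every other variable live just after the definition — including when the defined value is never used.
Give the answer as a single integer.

Answer: 4

Derivation:
Block summaries:
  n0: {j,v,y} / ∅
  n1: {a,e,y} / ∅
  n2: {a} / ∅
  n3: {a,v} / ∅
  n4: {v} / {y}
  n5: {y} / {v}
  n6: {v} / {j,v}
  n7: {a,y} / {y}
  n8: {a,v} / {v}
  n9: {a,y} / {v,y}

Liveness:
  n0: in=∅ out={j,v}
  n1: in={j,v} out={j,v,y}
  n2: in={j,v,y} out={j,v,y}
  n3: in={j,y} out={j,v,y}
  n4: in={j,y} out={j,v,y}
  n5: in={j,v} out={j,v,y}
  n6: in={j,v,y} out={v,y}
  n7: in={v,y} out={v,y}
  n8: in={v,y} out={v,y}
  n9: in={v,y} out=∅

Interfere edges:
  a — {j,v,y}
  e — {j,v,y}
  j — {a,e,v,y}
  v — {a,e,j,y}
  y — {a,e,j,v}

Chromatic number:
  clique {a,j,v,y} ⇒ need ≥ 4
  4-colouring: c0={j}  c1={v}  c2={y}  c3={a,e}
  χ = 4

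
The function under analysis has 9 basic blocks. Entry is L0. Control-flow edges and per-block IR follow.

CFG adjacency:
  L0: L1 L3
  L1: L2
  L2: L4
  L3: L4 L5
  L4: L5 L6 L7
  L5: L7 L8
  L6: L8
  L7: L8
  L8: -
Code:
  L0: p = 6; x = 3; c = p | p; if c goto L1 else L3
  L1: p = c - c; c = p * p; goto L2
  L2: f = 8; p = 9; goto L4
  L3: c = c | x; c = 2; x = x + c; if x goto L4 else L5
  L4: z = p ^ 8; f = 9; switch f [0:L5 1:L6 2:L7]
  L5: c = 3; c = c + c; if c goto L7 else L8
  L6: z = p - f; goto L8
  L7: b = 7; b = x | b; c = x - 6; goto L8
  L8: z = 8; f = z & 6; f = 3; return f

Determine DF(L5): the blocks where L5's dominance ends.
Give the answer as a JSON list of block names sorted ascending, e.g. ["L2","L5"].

idom tree: L1←L0 L2←L1 L3←L0 L4←L0 L5←L0 L6←L4 L7←L0 L8←L0
Dom∩ at merges:
  L4: preds {L2,L3}: {L0,L1,L2} ∩ {L0,L3} = {L0}; idom=L0
  L5: preds {L3,L4}: {L0,L3} ∩ {L0,L4} = {L0}; idom=L0
  L7: preds {L4,L5}: {L0,L4} ∩ {L0,L5} = {L0}; idom=L0
  L8: preds {L5,L6,L7}: {L0,L5} ∩ {L0,L4,L6} ∩ {L0,L7} = {L0}; idom=L0

Frontier:
  join L4 pred L2: L2→L1 stop@L0
  join L4 pred L3: L3 stop@L0
  join L5 pred L3: L3 stop@L0
  join L5 pred L4: L4 stop@L0
  join L7 pred L4: L4 stop@L0
  join L7 pred L5: L5 stop@L0
  join L8 pred L5: L5 stop@L0
  join L8 pred L6: L6→L4 stop@L0
  join L8 pred L7: L7 stop@L0
  L0 → ∅
  L1 → {L4}
  L2 → {L4}
  L3 → {L4,L5}
  L4 → {L5,L7,L8}
  L5 → {L7,L8}
  L6 → {L8}
  L7 → {L8}
  L8 → ∅

DF(L5) = ["L7", "L8"]

Answer: ["L7", "L8"]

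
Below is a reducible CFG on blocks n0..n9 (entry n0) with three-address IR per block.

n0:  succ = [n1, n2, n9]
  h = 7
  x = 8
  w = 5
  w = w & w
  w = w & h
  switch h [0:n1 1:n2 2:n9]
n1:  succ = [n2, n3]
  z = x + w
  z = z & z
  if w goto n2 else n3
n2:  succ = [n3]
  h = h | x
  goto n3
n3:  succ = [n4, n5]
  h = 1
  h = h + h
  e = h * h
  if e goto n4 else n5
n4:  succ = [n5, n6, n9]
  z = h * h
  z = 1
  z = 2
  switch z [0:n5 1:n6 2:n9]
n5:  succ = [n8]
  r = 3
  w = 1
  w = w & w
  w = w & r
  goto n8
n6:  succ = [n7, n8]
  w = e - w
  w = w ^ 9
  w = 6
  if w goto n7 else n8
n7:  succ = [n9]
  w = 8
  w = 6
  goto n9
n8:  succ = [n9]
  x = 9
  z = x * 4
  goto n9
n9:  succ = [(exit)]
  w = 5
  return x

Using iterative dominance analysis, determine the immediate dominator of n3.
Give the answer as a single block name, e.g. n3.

Answer: n0

Analysis:
idom tree: n1←n0 n2←n0 n3←n0 n4←n3 n5←n3 n6←n4 n7←n6 n8←n3 n9←n0
Join-block Dom:
  n2: preds {n0,n1}: {n0} ∩ {n0,n1} = {n0}; idom=n0
  n3: preds {n1,n2}: {n0,n1} ∩ {n0,n2} = {n0}; idom=n0
  n5: preds {n3,n4}: {n0,n3} ∩ {n0,n3,n4} = {n0,n3}; idom=n3
  n8: preds {n5,n6}: {n0,n3,n5} ∩ {n0,n3,n4,n6} = {n0,n3}; idom=n3
  n9: preds {n0,n4,n7,n8}: {n0} ∩ {n0,n3,n4} ∩ {n0,n3,n4,n6,n7} ∩ {n0,n3,n8} = {n0}; idom=n0

idom(n3) = n0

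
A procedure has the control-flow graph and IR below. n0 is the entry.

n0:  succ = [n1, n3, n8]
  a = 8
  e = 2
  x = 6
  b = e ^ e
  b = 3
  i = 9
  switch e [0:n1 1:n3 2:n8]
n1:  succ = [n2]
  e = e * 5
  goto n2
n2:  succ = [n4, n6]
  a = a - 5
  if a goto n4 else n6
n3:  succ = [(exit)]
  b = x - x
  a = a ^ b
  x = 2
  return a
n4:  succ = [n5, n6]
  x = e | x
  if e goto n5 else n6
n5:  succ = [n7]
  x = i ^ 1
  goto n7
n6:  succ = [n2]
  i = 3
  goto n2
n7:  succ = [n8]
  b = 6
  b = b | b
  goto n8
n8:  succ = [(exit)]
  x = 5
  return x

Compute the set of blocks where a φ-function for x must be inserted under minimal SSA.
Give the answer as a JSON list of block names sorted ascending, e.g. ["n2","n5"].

idom tree: n1←n0 n2←n1 n3←n0 n4←n2 n5←n4 n6←n2 n7←n5 n8←n0
Dom∩ at merges:
  n2: preds {n1,n6}: {n0,n1} ∩ {n0,n1,n2,n6} = {n0,n1}; idom=n1
  n6: preds {n2,n4}: {n0,n1,n2} ∩ {n0,n1,n2,n4} = {n0,n1,n2}; idom=n2
  n8: preds {n0,n7}: {n0} ∩ {n0,n1,n2,n4,n5,n7} = {n0}; idom=n0

Frontier:
  join n2 pred n1: · stop@n1
  join n2 pred n6: n6→n2 stop@n1
  join n6 pred n2: · stop@n2
  join n6 pred n4: n4 stop@n2
  join n8 pred n0: · stop@n0
  join n8 pred n7: n7→n5→n4→n2→n1 stop@n0
  n0 → ∅
  n1 → {n8}
  n2 → {n2,n8}
  n3 → ∅
  n4 → {n6,n8}
  n5 → {n8}
  n6 → {n2}
  n7 → {n8}
  n8 → ∅

φ for x: defs {n0,n3,n4,n5,n8}
  DF⁺ = {n2,n6,n8}

Answer: ["n2", "n6", "n8"]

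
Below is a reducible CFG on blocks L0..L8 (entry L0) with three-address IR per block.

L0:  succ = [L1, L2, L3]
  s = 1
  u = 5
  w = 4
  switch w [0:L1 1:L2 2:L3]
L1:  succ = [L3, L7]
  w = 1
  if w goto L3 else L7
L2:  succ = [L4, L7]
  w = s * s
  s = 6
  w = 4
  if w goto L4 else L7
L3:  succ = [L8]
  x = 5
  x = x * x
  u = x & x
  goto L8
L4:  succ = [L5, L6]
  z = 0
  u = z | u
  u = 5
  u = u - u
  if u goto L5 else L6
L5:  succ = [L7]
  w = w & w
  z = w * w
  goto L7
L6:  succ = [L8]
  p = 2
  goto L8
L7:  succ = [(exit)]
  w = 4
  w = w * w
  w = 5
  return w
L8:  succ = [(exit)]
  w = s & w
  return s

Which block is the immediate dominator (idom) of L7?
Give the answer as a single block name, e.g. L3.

Answer: L0

Analysis:
idom tree: L1←L0 L2←L0 L3←L0 L4←L2 L5←L4 L6←L4 L7←L0 L8←L0
Dom at joins:
  L3: preds {L0,L1}: {L0} ∩ {L0,L1} = {L0}; idom=L0
  L7: preds {L1,L2,L5}: {L0,L1} ∩ {L0,L2} ∩ {L0,L2,L4,L5} = {L0}; idom=L0
  L8: preds {L3,L6}: {L0,L3} ∩ {L0,L2,L4,L6} = {L0}; idom=L0

idom(L7) = L0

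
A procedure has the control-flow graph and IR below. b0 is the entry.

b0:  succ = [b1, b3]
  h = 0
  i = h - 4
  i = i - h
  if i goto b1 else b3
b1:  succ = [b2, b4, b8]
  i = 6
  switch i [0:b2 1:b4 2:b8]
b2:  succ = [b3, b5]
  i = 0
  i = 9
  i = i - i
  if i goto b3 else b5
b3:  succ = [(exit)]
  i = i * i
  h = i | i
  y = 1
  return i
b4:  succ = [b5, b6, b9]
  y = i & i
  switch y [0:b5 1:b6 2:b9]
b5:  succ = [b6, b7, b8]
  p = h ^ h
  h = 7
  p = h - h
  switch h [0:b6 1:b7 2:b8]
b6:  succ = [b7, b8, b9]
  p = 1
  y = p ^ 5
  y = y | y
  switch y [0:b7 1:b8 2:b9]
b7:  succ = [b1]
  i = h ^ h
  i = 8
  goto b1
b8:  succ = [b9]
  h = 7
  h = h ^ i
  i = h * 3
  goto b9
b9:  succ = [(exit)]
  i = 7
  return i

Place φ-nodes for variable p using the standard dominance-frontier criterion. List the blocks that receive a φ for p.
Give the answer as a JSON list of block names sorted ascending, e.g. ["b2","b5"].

Answer: ["b1", "b3", "b6", "b7", "b8", "b9"]

Working:
idom tree: b1←b0 b2←b1 b3←b0 b4←b1 b5←b1 b6←b1 b7←b1 b8←b1 b9←b1
Dom∩ at merges:
  b1: preds {b0,b7}: {b0} ∩ {b0,b1,b7} = {b0}; idom=b0
  b3: preds {b0,b2}: {b0} ∩ {b0,b1,b2} = {b0}; idom=b0
  b5: preds {b2,b4}: {b0,b1,b2} ∩ {b0,b1,b4} = {b0,b1}; idom=b1
  b6: preds {b4,b5}: {b0,b1,b4} ∩ {b0,b1,b5} = {b0,b1}; idom=b1
  b7: preds {b5,b6}: {b0,b1,b5} ∩ {b0,b1,b6} = {b0,b1}; idom=b1
  b8: preds {b1,b5,b6}: {b0,b1} ∩ {b0,b1,b5} ∩ {b0,b1,b6} = {b0,b1}; idom=b1
  b9: preds {b4,b6,b8}: {b0,b1,b4} ∩ {b0,b1,b6} ∩ {b0,b1,b8} = {b0,b1}; idom=b1

DF derivation:
  b1←b0: walk · to b0
  b1←b7: walk b7→b1 to b0
  b3←b0: walk · to b0
  b3←b2: walk b2→b1 to b0
  b5←b2: walk b2 to b1
  b5←b4: walk b4 to b1
  b6←b4: walk b4 to b1
  b6←b5: walk b5 to b1
  b7←b5: walk b5 to b1
  b7←b6: walk b6 to b1
  b8←b1: walk · to b1
  b8←b5: walk b5 to b1
  b8←b6: walk b6 to b1
  b9←b4: walk b4 to b1
  b9←b6: walk b6 to b1
  b9←b8: walk b8 to b1
  b0: DF=∅
  b1: DF={b1,b3}
  b2: DF={b3,b5}
  b3: DF=∅
  b4: DF={b5,b6,b9}
  b5: DF={b6,b7,b8}
  b6: DF={b7,b8,b9}
  b7: DF={b1}
  b8: DF={b9}
  b9: DF=∅

φ for p: defs {b5,b6}
  DF⁺ = {b1,b3,b6,b7,b8,b9}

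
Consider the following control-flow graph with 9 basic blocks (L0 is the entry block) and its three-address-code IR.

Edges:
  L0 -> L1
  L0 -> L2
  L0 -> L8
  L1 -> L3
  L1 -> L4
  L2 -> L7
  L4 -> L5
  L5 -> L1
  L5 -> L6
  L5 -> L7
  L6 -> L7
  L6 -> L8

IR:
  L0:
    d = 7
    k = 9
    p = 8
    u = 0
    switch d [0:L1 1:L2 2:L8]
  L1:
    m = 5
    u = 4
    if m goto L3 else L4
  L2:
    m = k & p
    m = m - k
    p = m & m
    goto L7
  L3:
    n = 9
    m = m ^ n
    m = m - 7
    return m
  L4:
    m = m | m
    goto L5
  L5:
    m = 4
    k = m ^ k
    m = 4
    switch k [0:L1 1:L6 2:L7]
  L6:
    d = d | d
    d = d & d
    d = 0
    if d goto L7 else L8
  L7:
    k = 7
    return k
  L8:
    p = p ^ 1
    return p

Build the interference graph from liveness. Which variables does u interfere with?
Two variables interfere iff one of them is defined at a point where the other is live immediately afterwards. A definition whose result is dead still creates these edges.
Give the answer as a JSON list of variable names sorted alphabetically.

Per-block:
  L0: {d,k,p,u} / ∅
  L1: {m,u} / ∅
  L2: {m,p} / {k,p}
  L3: {m,n} / {m}
  L4: {m} / {m}
  L5: {k,m} / {k}
  L6: {d} / {d}
  L7: {k} / ∅
  L8: {p} / {p}

Liveness:
  L0: in=∅ out={d,k,p}
  L1: in={d,k,p} out={d,k,m,p}
  L2: in={k,p} out=∅
  L3: in={m} out=∅
  L4: in={d,k,m,p} out={d,k,p}
  L5: in={d,k,p} out={d,k,p}
  L6: in={d,p} out={p}
  L7: in=∅ out=∅
  L8: in={p} out=∅

Interference:
  d — {k,m,p,u}
  k — {d,m,p,u}
  m — {d,k,n,p,u}
  n — {m}
  p — {d,k,m,u}
  u — {d,k,m,p}

N(u) = ["d", "k", "m", "p"]

Answer: ["d", "k", "m", "p"]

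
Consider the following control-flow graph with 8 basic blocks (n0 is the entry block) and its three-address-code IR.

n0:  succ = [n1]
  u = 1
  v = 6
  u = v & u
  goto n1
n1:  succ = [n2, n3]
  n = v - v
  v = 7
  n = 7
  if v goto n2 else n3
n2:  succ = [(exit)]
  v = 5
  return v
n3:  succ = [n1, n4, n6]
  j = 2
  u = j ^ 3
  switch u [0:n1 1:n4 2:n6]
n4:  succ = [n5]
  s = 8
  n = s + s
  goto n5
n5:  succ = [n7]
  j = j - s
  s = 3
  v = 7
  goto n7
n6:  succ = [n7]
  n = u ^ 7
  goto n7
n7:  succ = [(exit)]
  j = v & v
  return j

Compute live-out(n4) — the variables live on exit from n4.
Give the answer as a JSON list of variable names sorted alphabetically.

Answer: ["j", "s"]

Analysis:
Per-block:
  n0: def={u,v} ue=∅
  n1: def={n,v} ue={v}
  n2: def={v} ue=∅
  n3: def={j,u} ue=∅
  n4: def={n,s} ue=∅
  n5: def={j,s,v} ue={j,s}
  n6: def={n} ue={u}
  n7: def={j} ue={v}

Liveness:
  live n0: ∅→{v}
  live n1: {v}→{v}
  live n2: ∅→∅
  live n3: {v}→{j,u,v}
  live n4: {j}→{j,s}
  live n5: {j,s}→{v}
  live n6: {u,v}→{v}
  live n7: {v}→∅

live-out(n4) = ["j", "s"]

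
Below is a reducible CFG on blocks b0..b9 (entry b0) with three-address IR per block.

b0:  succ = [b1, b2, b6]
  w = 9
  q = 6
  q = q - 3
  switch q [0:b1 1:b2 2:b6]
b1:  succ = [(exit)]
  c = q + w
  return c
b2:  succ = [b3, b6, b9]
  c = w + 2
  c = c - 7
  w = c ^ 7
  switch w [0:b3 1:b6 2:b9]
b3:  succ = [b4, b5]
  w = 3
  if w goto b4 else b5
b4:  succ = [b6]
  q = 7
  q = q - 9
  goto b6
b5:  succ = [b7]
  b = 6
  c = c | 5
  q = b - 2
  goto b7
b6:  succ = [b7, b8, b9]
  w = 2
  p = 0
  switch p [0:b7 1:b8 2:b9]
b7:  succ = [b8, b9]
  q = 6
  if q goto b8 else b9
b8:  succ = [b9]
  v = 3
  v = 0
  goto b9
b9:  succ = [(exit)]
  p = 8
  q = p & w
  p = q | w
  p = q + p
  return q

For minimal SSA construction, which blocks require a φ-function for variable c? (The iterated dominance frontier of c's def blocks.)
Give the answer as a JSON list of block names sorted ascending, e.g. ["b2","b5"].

Answer: ["b6", "b7", "b8", "b9"]

Derivation:
idom tree: b1←b0 b2←b0 b3←b2 b4←b3 b5←b3 b6←b0 b7←b0 b8←b0 b9←b0
Join-block Dom:
  b6: preds {b0,b2,b4}: {b0} ∩ {b0,b2} ∩ {b0,b2,b3,b4} = {b0}; idom=b0
  b7: preds {b5,b6}: {b0,b2,b3,b5} ∩ {b0,b6} = {b0}; idom=b0
  b8: preds {b6,b7}: {b0,b6} ∩ {b0,b7} = {b0}; idom=b0
  b9: preds {b2,b6,b7,b8}: {b0,b2} ∩ {b0,b6} ∩ {b0,b7} ∩ {b0,b8} = {b0}; idom=b0

DF walk-up:
  join b6 pred b0: · stop@b0
  join b6 pred b2: b2 stop@b0
  join b6 pred b4: b4→b3→b2 stop@b0
  join b7 pred b5: b5→b3→b2 stop@b0
  join b7 pred b6: b6 stop@b0
  join b8 pred b6: b6 stop@b0
  join b8 pred b7: b7 stop@b0
  join b9 pred b2: b2 stop@b0
  join b9 pred b6: b6 stop@b0
  join b9 pred b7: b7 stop@b0
  join b9 pred b8: b8 stop@b0
  b0: DF=∅
  b1: DF=∅
  b2: DF={b6,b7,b9}
  b3: DF={b6,b7}
  b4: DF={b6}
  b5: DF={b7}
  b6: DF={b7,b8,b9}
  b7: DF={b8,b9}
  b8: DF={b9}
  b9: DF=∅

φ for c: defs {b1,b2,b5}
  DF⁺ = {b6,b7,b8,b9}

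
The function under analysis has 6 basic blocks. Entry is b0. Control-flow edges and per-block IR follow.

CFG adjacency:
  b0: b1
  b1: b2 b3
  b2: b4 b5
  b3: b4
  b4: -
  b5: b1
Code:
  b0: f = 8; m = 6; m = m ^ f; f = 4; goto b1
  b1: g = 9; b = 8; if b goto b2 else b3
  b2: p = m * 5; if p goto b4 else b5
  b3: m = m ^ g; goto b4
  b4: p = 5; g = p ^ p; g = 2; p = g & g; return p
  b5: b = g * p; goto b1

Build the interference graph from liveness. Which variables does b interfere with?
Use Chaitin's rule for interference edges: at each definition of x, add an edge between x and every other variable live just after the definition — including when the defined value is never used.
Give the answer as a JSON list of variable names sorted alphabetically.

Block summaries:
  b0: {f,m} / ∅
  b1: {b,g} / ∅
  b2: {p} / {m}
  b3: {m} / {g,m}
  b4: {g,p} / ∅
  b5: {b} / {g,p}

Liveness:
  b0: in=∅ out={m}
  b1: in={m} out={g,m}
  b2: in={g,m} out={g,m,p}
  b3: in={g,m} out=∅
  b4: in=∅ out=∅
  b5: in={g,m,p} out={m}

Interfere edges:
  b: {g,m}
  f: {m}
  g: {b,m,p}
  m: {b,f,g,p}
  p: {g,m}

N(b) = ["g", "m"]

Answer: ["g", "m"]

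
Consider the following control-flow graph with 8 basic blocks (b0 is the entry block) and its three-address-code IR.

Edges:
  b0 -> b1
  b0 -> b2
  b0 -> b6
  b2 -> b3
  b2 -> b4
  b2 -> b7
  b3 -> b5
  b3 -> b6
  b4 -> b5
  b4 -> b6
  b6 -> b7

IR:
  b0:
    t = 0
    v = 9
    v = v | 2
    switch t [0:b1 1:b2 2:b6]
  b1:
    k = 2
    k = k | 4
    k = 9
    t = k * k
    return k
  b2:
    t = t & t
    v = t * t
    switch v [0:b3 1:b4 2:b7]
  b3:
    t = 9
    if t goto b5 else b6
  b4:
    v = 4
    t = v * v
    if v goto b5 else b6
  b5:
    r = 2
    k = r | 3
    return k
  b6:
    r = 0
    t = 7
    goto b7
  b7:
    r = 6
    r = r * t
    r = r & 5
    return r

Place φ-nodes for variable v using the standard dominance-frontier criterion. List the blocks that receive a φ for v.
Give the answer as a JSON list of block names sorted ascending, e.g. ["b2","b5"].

idom tree: b1←b0 b2←b0 b3←b2 b4←b2 b5←b2 b6←b0 b7←b0
Dom at joins:
  b5: preds {b3,b4}: {b0,b2,b3} ∩ {b0,b2,b4} = {b0,b2}; idom=b2
  b6: preds {b0,b3,b4}: {b0} ∩ {b0,b2,b3} ∩ {b0,b2,b4} = {b0}; idom=b0
  b7: preds {b2,b6}: {b0,b2} ∩ {b0,b6} = {b0}; idom=b0

DF derivation:
  b5←b3: walk b3 to b2
  b5←b4: walk b4 to b2
  b6←b0: walk · to b0
  b6←b3: walk b3→b2 to b0
  b6←b4: walk b4→b2 to b0
  b7←b2: walk b2 to b0
  b7←b6: walk b6 to b0
  b0: DF=∅
  b1: DF=∅
  b2: DF={b6,b7}
  b3: DF={b5,b6}
  b4: DF={b5,b6}
  b5: DF=∅
  b6: DF={b7}
  b7: DF=∅

φ for v: defs {b0,b2,b4}
  DF⁺ = {b5,b6,b7}

Answer: ["b5", "b6", "b7"]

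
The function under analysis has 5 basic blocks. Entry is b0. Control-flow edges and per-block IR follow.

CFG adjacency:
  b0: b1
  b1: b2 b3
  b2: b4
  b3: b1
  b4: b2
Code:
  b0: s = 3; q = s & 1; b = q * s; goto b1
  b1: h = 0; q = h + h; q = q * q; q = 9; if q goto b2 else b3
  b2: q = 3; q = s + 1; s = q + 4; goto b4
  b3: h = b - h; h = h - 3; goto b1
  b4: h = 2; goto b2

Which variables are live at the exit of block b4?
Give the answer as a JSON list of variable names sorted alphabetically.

Answer: ["s"]

Analysis:
Block summaries:
  b0: def={b,q,s} ue=∅
  b1: def={h,q} ue=∅
  b2: def={q,s} ue={s}
  b3: def={h} ue={b,h}
  b4: def={h} ue=∅

Live sets:
  live b0: ∅→{b,s}
  live b1: {b,s}→{b,h,s}
  live b2: {s}→{s}
  live b3: {b,h,s}→{b,s}
  live b4: {s}→{s}

live-out(b4) = ["s"]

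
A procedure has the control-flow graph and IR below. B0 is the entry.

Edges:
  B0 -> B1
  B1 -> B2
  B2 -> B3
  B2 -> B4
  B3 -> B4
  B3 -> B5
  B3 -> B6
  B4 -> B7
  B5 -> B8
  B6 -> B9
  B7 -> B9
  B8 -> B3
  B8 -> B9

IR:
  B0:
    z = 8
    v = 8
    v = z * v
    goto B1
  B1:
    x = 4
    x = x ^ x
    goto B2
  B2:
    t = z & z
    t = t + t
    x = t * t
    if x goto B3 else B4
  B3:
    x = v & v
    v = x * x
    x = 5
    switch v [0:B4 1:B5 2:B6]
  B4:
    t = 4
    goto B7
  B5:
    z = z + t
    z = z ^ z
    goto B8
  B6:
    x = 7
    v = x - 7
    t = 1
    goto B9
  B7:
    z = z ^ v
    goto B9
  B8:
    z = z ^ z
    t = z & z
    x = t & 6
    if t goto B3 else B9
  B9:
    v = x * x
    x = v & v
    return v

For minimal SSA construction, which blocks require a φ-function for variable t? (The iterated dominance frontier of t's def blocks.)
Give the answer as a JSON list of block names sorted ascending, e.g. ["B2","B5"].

Answer: ["B3", "B4", "B9"]

Analysis:
idom tree: B1←B0 B2←B1 B3←B2 B4←B2 B5←B3 B6←B3 B7←B4 B8←B5 B9←B2
Dom at joins:
  B3: preds {B2,B8}: {B0,B1,B2} ∩ {B0,B1,B2,B3,B5,B8} = {B0,B1,B2}; idom=B2
  B4: preds {B2,B3}: {B0,B1,B2} ∩ {B0,B1,B2,B3} = {B0,B1,B2}; idom=B2
  B9: preds {B6,B7,B8}: {B0,B1,B2,B3,B6} ∩ {B0,B1,B2,B4,B7} ∩ {B0,B1,B2,B3,B5,B8} = {B0,B1,B2}; idom=B2

DF derivation:
  B3←B2: walk · to B2
  B3←B8: walk B8→B5→B3 to B2
  B4←B2: walk · to B2
  B4←B3: walk B3 to B2
  B9←B6: walk B6→B3 to B2
  B9←B7: walk B7→B4 to B2
  B9←B8: walk B8→B5→B3 to B2
  DF(B0)=∅
  DF(B1)=∅
  DF(B2)=∅
  DF(B3)={B3,B4,B9}
  DF(B4)={B9}
  DF(B5)={B3,B9}
  DF(B6)={B9}
  DF(B7)={B9}
  DF(B8)={B3,B9}
  DF(B9)=∅

φ for t: defs {B2,B4,B6,B8}
  DF⁺ = {B3,B4,B9}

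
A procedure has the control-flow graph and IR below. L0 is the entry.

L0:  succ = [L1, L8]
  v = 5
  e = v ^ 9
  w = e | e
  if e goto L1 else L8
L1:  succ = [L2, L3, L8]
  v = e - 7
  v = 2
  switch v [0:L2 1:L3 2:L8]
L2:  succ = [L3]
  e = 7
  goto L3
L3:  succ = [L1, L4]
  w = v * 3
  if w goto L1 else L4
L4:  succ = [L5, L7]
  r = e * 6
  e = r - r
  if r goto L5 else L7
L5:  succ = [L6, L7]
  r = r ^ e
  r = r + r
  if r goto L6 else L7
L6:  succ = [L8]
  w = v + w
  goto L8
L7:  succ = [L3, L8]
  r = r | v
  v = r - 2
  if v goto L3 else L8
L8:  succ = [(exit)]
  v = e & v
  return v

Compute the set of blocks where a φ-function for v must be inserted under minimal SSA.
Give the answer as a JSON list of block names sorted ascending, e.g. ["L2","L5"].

idom tree: L1←L0 L2←L1 L3←L1 L4←L3 L5←L4 L6←L5 L7←L4 L8←L0
Dom∩ at merges:
  L1: preds {L0,L3}: {L0} ∩ {L0,L1,L3} = {L0}; idom=L0
  L3: preds {L1,L2,L7}: {L0,L1} ∩ {L0,L1,L2} ∩ {L0,L1,L3,L4,L7} = {L0,L1}; idom=L1
  L7: preds {L4,L5}: {L0,L1,L3,L4} ∩ {L0,L1,L3,L4,L5} = {L0,L1,L3,L4}; idom=L4
  L8: preds {L0,L1,L6,L7}: {L0} ∩ {L0,L1} ∩ {L0,L1,L3,L4,L5,L6} ∩ {L0,L1,L3,L4,L7} = {L0}; idom=L0

DF walk-up:
  L1←L0: walk · to L0
  L1←L3: walk L3→L1 to L0
  L3←L1: walk · to L1
  L3←L2: walk L2 to L1
  L3←L7: walk L7→L4→L3 to L1
  L7←L4: walk · to L4
  L7←L5: walk L5 to L4
  L8←L0: walk · to L0
  L8←L1: walk L1 to L0
  L8←L6: walk L6→L5→L4→L3→L1 to L0
  L8←L7: walk L7→L4→L3→L1 to L0
  DF(L0)=∅
  DF(L1)={L1,L8}
  DF(L2)={L3}
  DF(L3)={L1,L3,L8}
  DF(L4)={L3,L8}
  DF(L5)={L7,L8}
  DF(L6)={L8}
  DF(L7)={L3,L8}
  DF(L8)=∅

φ for v: defs {L0,L1,L7,L8}
  DF⁺ = {L1,L3,L8}

Answer: ["L1", "L3", "L8"]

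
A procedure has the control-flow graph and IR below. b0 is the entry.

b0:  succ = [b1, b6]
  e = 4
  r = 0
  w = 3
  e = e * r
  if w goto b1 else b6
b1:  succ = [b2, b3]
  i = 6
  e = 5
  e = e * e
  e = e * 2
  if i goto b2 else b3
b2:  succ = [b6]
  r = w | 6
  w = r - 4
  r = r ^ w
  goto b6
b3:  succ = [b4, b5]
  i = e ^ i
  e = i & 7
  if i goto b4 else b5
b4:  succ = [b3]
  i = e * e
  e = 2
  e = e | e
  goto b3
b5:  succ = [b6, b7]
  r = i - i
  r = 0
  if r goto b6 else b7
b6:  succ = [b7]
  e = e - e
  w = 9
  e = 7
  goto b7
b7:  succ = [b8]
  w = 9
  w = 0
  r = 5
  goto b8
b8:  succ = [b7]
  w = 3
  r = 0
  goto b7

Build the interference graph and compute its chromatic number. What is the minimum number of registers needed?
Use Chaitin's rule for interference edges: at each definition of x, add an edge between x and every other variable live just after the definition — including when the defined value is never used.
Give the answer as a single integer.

Per-block:
  b0: {e,r,w} / ∅
  b1: {e,i} / ∅
  b2: {r,w} / {w}
  b3: {e,i} / {e,i}
  b4: {e,i} / {e}
  b5: {r} / {i}
  b6: {e,w} / {e}
  b7: {r,w} / ∅
  b8: {r,w} / ∅

Backward fixpoint:
  live b0: ∅→{e,w}
  live b1: {w}→{e,i,w}
  live b2: {e,w}→{e}
  live b3: {e,i}→{e,i}
  live b4: {e}→{e,i}
  live b5: {e,i}→{e}
  live b6: {e}→∅
  live b7: ∅→∅
  live b8: ∅→∅

Conflict graph:
  e: {i,r,w}
  i: {e,w}
  r: {e,w}
  w: {e,i,r}

Chromatic number:
  lower bound: {e,i,w} mutually conflict ⇒ χ ≥ 3
  assign e→R0 i→R2 r→R2 w→R1 — no edge inside a register ⇒ χ ≤ 3
  χ = 3

Answer: 3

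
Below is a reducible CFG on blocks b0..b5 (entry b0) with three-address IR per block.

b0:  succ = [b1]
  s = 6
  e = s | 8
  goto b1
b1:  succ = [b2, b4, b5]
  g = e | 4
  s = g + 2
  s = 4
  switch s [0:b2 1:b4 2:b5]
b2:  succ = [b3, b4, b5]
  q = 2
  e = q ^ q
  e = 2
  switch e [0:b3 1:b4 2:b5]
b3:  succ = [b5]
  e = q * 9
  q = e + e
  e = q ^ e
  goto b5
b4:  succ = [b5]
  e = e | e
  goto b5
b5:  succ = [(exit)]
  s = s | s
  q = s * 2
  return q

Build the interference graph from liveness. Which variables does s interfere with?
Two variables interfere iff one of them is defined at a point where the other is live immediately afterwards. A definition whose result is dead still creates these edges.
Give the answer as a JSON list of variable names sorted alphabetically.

def/use:
  b0: {e,s} / ∅
  b1: {g,s} / {e}
  b2: {e,q} / ∅
  b3: {e,q} / {q}
  b4: {e} / {e}
  b5: {q,s} / {s}

Backward fixpoint:
  live b0: ∅→{e}
  live b1: {e}→{e,s}
  live b2: {s}→{e,q,s}
  live b3: {q,s}→{s}
  live b4: {e,s}→{s}
  live b5: {s}→∅

Interference:
  e — {g,q,s}
  g — {e}
  q — {e,s}
  s — {e,q}

N(s) = ["e", "q"]

Answer: ["e", "q"]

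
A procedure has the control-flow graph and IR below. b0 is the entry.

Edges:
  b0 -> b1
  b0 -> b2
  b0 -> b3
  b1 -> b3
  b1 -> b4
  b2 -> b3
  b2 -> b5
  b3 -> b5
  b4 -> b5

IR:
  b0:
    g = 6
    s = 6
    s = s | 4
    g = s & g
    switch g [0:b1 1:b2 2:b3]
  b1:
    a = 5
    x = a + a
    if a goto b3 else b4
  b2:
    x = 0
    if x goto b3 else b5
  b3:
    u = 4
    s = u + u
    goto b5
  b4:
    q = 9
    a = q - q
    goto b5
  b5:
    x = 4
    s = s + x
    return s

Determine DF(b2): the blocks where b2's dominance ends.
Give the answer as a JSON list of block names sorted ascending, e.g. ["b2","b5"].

Answer: ["b3", "b5"]

Derivation:
idom tree: b1←b0 b2←b0 b3←b0 b4←b1 b5←b0
Dom∩ at merges:
  b3: preds {b0,b1,b2}: {b0} ∩ {b0,b1} ∩ {b0,b2} = {b0}; idom=b0
  b5: preds {b2,b3,b4}: {b0,b2} ∩ {b0,b3} ∩ {b0,b1,b4} = {b0}; idom=b0

DF derivation:
  join b3 pred b0: · stop@b0
  join b3 pred b1: b1 stop@b0
  join b3 pred b2: b2 stop@b0
  join b5 pred b2: b2 stop@b0
  join b5 pred b3: b3 stop@b0
  join b5 pred b4: b4→b1 stop@b0
  b0 → ∅
  b1 → {b3,b5}
  b2 → {b3,b5}
  b3 → {b5}
  b4 → {b5}
  b5 → ∅

DF(b2) = ["b3", "b5"]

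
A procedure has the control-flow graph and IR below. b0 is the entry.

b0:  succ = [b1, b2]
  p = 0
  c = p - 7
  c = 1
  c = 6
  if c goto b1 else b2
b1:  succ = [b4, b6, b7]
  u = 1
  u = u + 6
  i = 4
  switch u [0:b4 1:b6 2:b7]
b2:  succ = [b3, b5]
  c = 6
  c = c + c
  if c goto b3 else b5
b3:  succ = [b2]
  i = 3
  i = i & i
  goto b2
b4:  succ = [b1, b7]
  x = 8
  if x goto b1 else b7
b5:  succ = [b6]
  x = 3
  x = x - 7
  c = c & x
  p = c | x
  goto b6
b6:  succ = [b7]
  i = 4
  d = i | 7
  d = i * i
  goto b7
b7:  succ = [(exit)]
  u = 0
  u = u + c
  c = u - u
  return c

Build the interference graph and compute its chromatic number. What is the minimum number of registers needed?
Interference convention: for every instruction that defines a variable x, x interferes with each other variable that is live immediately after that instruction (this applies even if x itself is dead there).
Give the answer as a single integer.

Answer: 3

Derivation:
Block summaries:
  b0: def={c,p} ue=∅
  b1: def={i,u} ue=∅
  b2: def={c} ue=∅
  b3: def={i} ue=∅
  b4: def={x} ue=∅
  b5: def={c,p,x} ue={c}
  b6: def={d,i} ue=∅
  b7: def={c,u} ue={c}

Liveness:
  b0 li=∅ lo={c}
  b1 li={c} lo={c}
  b2 li=∅ lo={c}
  b3 li=∅ lo=∅
  b4 li={c} lo={c}
  b5 li={c} lo={c}
  b6 li={c} lo={c}
  b7 li={c} lo=∅

Interfere edges:
  c: {d,i,p,u,x}
  d: {c,i}
  i: {c,d,u}
  p: {c}
  u: {c,i}
  x: {c}

Chromatic number:
  {c,d,i} pairwise interfere (3-clique) ⇒ χ ≥ 3
  assign c→R0 d→R2 i→R1 p→R1 u→R2 x→R1 — no edge inside a register ⇒ χ ≤ 3
  χ = 3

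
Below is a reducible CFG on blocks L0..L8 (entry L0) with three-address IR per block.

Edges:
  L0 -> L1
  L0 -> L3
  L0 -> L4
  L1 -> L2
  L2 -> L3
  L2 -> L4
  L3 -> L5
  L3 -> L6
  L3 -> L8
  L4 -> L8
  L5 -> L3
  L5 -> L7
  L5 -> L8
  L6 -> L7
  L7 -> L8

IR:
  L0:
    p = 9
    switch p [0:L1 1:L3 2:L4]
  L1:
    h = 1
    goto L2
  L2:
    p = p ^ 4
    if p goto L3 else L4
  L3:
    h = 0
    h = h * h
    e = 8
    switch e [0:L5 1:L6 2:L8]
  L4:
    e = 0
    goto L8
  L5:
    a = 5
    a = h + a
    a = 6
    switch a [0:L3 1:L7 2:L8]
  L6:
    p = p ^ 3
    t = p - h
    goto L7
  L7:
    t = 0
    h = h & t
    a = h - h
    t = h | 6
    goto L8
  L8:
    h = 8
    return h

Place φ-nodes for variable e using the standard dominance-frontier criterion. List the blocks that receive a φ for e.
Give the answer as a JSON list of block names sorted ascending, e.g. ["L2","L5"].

idom tree: L1←L0 L2←L1 L3←L0 L4←L0 L5←L3 L6←L3 L7←L3 L8←L0
Join-block Dom:
  L3: preds {L0,L2,L5}: {L0} ∩ {L0,L1,L2} ∩ {L0,L3,L5} = {L0}; idom=L0
  L4: preds {L0,L2}: {L0} ∩ {L0,L1,L2} = {L0}; idom=L0
  L7: preds {L5,L6}: {L0,L3,L5} ∩ {L0,L3,L6} = {L0,L3}; idom=L3
  L8: preds {L3,L4,L5,L7}: {L0,L3} ∩ {L0,L4} ∩ {L0,L3,L5} ∩ {L0,L3,L7} = {L0}; idom=L0

Frontier:
  L3←L0: walk · to L0
  L3←L2: walk L2→L1 to L0
  L3←L5: walk L5→L3 to L0
  L4←L0: walk · to L0
  L4←L2: walk L2→L1 to L0
  L7←L5: walk L5 to L3
  L7←L6: walk L6 to L3
  L8←L3: walk L3 to L0
  L8←L4: walk L4 to L0
  L8←L5: walk L5→L3 to L0
  L8←L7: walk L7→L3 to L0
  DF(L0)=∅
  DF(L1)={L3,L4}
  DF(L2)={L3,L4}
  DF(L3)={L3,L8}
  DF(L4)={L8}
  DF(L5)={L3,L7,L8}
  DF(L6)={L7}
  DF(L7)={L8}
  DF(L8)=∅

φ for e: defs {L3,L4}
  DF⁺ = {L3,L8}

Answer: ["L3", "L8"]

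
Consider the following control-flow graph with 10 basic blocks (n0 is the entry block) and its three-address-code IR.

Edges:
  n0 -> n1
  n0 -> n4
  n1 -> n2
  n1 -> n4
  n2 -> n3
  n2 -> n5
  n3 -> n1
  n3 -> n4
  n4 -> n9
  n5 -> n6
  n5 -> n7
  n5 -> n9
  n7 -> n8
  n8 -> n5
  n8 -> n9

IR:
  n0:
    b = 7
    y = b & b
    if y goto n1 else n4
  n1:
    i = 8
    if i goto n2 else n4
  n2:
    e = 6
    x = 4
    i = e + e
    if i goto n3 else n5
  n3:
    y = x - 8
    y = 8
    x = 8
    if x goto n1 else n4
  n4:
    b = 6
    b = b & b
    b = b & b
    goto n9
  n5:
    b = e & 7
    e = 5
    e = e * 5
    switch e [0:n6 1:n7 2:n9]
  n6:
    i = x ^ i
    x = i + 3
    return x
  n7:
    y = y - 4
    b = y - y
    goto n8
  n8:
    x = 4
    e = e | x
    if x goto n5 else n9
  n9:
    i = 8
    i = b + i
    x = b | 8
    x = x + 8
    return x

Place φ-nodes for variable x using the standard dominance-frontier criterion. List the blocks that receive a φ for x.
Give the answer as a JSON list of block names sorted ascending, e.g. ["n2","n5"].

Answer: ["n1", "n4", "n5", "n9"]

Derivation:
idom tree: n1←n0 n2←n1 n3←n2 n4←n0 n5←n2 n6←n5 n7←n5 n8←n7 n9←n0
Join-block Dom:
  n1: preds {n0,n3}: {n0} ∩ {n0,n1,n2,n3} = {n0}; idom=n0
  n4: preds {n0,n1,n3}: {n0} ∩ {n0,n1} ∩ {n0,n1,n2,n3} = {n0}; idom=n0
  n5: preds {n2,n8}: {n0,n1,n2} ∩ {n0,n1,n2,n5,n7,n8} = {n0,n1,n2}; idom=n2
  n9: preds {n4,n5,n8}: {n0,n4} ∩ {n0,n1,n2,n5} ∩ {n0,n1,n2,n5,n7,n8} = {n0}; idom=n0

DF derivation:
  n1←n0: walk · to n0
  n1←n3: walk n3→n2→n1 to n0
  n4←n0: walk · to n0
  n4←n1: walk n1 to n0
  n4←n3: walk n3→n2→n1 to n0
  n5←n2: walk · to n2
  n5←n8: walk n8→n7→n5 to n2
  n9←n4: walk n4 to n0
  n9←n5: walk n5→n2→n1 to n0
  n9←n8: walk n8→n7→n5→n2→n1 to n0
  n0: DF=∅
  n1: DF={n1,n4,n9}
  n2: DF={n1,n4,n9}
  n3: DF={n1,n4}
  n4: DF={n9}
  n5: DF={n5,n9}
  n6: DF=∅
  n7: DF={n5,n9}
  n8: DF={n5,n9}
  n9: DF=∅

φ for x: defs {n2,n3,n6,n8,n9}
  DF⁺ = {n1,n4,n5,n9}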